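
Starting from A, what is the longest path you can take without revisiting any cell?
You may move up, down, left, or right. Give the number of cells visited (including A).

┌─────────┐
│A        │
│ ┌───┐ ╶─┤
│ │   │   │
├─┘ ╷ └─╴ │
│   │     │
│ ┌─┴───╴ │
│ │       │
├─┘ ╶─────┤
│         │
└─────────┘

Finding longest simple path using DFS:
Start: (0, 0)
Longest path visits 15 cells
Path: A → right → right → right → down → right → down → down → left → left → left → down → right → right → right

Solution:

┌─────────┐
│A → → ↓  │
│ ┌───┐ ╶─┤
│ │   │↳ ↓│
├─┘ ╷ └─╴ │
│   │    ↓│
│ ┌─┴───╴ │
│ │↓ ← ← ↲│
├─┘ ╶─────┤
│  ↳ → → B│
└─────────┘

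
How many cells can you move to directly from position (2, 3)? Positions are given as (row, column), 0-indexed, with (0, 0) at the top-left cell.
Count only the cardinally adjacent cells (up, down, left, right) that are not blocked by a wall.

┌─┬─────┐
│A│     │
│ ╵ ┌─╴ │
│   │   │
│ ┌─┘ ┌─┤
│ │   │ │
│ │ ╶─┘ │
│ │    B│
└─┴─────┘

Checking passable neighbors of (2, 3):
Neighbors: (3, 3)
Count: 1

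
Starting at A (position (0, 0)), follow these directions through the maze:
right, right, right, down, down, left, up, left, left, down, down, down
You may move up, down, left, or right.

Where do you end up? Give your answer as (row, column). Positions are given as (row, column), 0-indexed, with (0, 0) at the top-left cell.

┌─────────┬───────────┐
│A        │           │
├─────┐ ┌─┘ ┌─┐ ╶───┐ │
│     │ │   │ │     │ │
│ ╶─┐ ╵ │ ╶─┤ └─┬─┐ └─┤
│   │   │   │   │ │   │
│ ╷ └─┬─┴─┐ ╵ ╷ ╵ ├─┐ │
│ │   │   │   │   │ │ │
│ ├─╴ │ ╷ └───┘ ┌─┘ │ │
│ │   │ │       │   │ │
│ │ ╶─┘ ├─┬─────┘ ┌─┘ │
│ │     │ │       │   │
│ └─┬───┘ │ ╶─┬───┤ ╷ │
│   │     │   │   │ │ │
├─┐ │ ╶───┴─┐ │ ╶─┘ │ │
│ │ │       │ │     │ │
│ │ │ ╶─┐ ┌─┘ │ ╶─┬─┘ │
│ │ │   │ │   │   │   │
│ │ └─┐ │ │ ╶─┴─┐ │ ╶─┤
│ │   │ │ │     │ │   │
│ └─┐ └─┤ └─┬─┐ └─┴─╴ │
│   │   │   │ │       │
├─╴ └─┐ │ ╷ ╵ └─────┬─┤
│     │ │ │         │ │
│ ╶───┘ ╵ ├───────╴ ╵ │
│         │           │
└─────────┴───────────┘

Following directions step by step:
Start: (0, 0)
  right: (0, 0) → (0, 1)
  right: (0, 1) → (0, 2)
  right: (0, 2) → (0, 3)
  down: (0, 3) → (1, 3)
  down: (1, 3) → (2, 3)
  left: (2, 3) → (2, 2)
  up: (2, 2) → (1, 2)
  left: (1, 2) → (1, 1)
  left: (1, 1) → (1, 0)
  down: (1, 0) → (2, 0)
  down: (2, 0) → (3, 0)
  down: (3, 0) → (4, 0)
Final position: (4, 0)

Path taken:

┌─────────┬───────────┐
│A → → ↓  │           │
├─────┐ ┌─┘ ┌─┐ ╶───┐ │
│↓ ← ↰│↓│   │ │     │ │
│ ╶─┐ ╵ │ ╶─┤ └─┬─┐ └─┤
│↓  │↑ ↲│   │   │ │   │
│ ╷ └─┬─┴─┐ ╵ ╷ ╵ ├─┐ │
│↓│   │   │   │   │ │ │
│ ├─╴ │ ╷ └───┘ ┌─┘ │ │
│B│   │ │       │   │ │
│ │ ╶─┘ ├─┬─────┘ ┌─┘ │
│ │     │ │       │   │
│ └─┬───┘ │ ╶─┬───┤ ╷ │
│   │     │   │   │ │ │
├─┐ │ ╶───┴─┐ │ ╶─┘ │ │
│ │ │       │ │     │ │
│ │ │ ╶─┐ ┌─┘ │ ╶─┬─┘ │
│ │ │   │ │   │   │   │
│ │ └─┐ │ │ ╶─┴─┐ │ ╶─┤
│ │   │ │ │     │ │   │
│ └─┐ └─┤ └─┬─┐ └─┴─╴ │
│   │   │   │ │       │
├─╴ └─┐ │ ╷ ╵ └─────┬─┤
│     │ │ │         │ │
│ ╶───┘ ╵ ├───────╴ ╵ │
│         │           │
└─────────┴───────────┘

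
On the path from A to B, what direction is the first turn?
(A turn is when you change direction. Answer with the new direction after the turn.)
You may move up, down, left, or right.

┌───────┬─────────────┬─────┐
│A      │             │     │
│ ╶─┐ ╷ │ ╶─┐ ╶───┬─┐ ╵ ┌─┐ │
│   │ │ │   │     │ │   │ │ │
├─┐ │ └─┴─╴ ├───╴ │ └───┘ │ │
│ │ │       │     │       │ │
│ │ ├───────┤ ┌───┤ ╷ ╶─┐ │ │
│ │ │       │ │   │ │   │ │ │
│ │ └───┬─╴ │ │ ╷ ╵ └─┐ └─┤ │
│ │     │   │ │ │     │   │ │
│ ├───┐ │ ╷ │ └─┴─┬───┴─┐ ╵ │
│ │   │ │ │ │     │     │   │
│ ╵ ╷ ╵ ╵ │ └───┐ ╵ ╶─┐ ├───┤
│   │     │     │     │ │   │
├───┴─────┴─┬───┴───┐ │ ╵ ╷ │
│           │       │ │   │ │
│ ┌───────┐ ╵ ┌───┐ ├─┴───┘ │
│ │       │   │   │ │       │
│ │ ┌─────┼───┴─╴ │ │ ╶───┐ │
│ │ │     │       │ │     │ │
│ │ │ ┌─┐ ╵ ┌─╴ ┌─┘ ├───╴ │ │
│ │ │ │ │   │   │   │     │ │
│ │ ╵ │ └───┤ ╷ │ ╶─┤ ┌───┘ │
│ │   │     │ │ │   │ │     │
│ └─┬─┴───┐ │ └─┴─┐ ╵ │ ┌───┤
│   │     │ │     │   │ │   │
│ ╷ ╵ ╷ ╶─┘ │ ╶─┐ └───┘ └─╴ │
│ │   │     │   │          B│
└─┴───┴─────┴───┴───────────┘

Directions: right, right, down, down, right, right, right, up, left, up, right, right, down, right, right, down, left, left, down, down, down, right, right, down, right, up, right, right, down, down, right, up, right, down, down, down, down, down, left, left, down, down, right, right
First turn direction: down

Solution:

┌───────┬─────────────┬─────┐
│A → ↓  │↱ → ↓        │     │
│ ╶─┐ ╷ │ ╶─┐ ╶───┬─┐ ╵ ┌─┐ │
│   │↓│ │↑ ↰│↳ → ↓│ │   │ │ │
├─┐ │ └─┴─╴ ├───╴ │ └───┘ │ │
│ │ │↳ → → ↑│↓ ← ↲│       │ │
│ │ ├───────┤ ┌───┤ ╷ ╶─┐ │ │
│ │ │       │↓│   │ │   │ │ │
│ │ └───┬─╴ │ │ ╷ ╵ └─┐ └─┤ │
│ │     │   │↓│ │     │   │ │
│ ├───┐ │ ╷ │ └─┴─┬───┴─┐ ╵ │
│ │   │ │ │ │↳ → ↓│↱ → ↓│   │
│ ╵ ╷ ╵ ╵ │ └───┐ ╵ ╶─┐ ├───┤
│   │     │     │↳ ↑  │↓│↱ ↓│
├───┴─────┴─┬───┴───┐ │ ╵ ╷ │
│           │       │ │↳ ↑│↓│
│ ┌───────┐ ╵ ┌───┐ ├─┴───┘ │
│ │       │   │   │ │      ↓│
│ │ ┌─────┼───┴─╴ │ │ ╶───┐ │
│ │ │     │       │ │     │↓│
│ │ │ ┌─┐ ╵ ┌─╴ ┌─┘ ├───╴ │ │
│ │ │ │ │   │   │   │     │↓│
│ │ ╵ │ └───┤ ╷ │ ╶─┤ ┌───┘ │
│ │   │     │ │ │   │ │↓ ← ↲│
│ └─┬─┴───┐ │ └─┴─┐ ╵ │ ┌───┤
│   │     │ │     │   │↓│   │
│ ╷ ╵ ╷ ╶─┘ │ ╶─┐ └───┘ └─╴ │
│ │   │     │   │      ↳ → B│
└─┴───┴─────┴───┴───────────┘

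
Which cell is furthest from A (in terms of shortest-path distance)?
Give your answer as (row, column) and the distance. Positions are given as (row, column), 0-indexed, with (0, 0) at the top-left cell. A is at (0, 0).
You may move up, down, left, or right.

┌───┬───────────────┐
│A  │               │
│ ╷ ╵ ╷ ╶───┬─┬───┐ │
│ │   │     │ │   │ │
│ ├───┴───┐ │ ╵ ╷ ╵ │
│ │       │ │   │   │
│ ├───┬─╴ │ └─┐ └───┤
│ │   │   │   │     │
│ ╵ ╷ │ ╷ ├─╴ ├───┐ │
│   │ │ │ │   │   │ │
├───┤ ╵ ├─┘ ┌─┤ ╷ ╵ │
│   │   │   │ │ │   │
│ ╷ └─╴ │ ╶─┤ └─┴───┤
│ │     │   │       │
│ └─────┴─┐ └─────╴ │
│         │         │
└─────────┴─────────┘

Computing BFS distances from A to all cells:
Furthest cell: (5, 6)
Distance: 27 steps

Path from A to the furthest cell:

┌───┬───────────────┐
│A ↓│↱ ↓            │
│ ╷ ╵ ╷ ╶───┬─┬───┐ │
│ │↳ ↑│↳ → ↓│ │   │ │
│ ├───┴───┐ │ ╵ ╷ ╵ │
│ │       │↓│   │   │
│ ├───┬─╴ │ └─┐ └───┤
│ │   │   │↳ ↓│     │
│ ╵ ╷ │ ╷ ├─╴ ├───┐ │
│   │ │ │ │↓ ↲│   │ │
├───┤ ╵ ├─┘ ┌─┤ ╷ ╵ │
│   │   │↓ ↲│B│ │   │
│ ╷ └─╴ │ ╶─┤ └─┴───┤
│ │     │↳ ↓│↑ ← ← ↰│
│ └─────┴─┐ └─────╴ │
│         │↳ → → → ↑│
└─────────┴─────────┘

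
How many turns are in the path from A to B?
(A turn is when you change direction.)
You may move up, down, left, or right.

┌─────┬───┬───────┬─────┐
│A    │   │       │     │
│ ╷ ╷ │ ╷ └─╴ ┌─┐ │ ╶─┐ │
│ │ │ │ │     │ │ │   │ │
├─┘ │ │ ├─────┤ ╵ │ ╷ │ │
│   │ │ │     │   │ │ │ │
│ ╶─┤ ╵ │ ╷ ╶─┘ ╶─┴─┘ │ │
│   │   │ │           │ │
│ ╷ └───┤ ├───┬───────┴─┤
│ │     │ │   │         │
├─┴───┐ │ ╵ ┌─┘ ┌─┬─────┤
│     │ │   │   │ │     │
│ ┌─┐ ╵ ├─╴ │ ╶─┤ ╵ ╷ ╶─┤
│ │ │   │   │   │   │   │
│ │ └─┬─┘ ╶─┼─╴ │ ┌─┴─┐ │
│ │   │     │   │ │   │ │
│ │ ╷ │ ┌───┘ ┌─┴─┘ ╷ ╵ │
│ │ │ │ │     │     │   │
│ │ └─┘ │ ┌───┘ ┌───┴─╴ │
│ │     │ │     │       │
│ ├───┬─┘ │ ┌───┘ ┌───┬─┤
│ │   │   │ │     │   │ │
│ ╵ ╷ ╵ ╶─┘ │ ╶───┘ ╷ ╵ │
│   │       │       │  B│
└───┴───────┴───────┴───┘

Directions: right, down, down, left, down, right, down, right, right, down, down, left, up, left, left, down, down, down, down, down, down, right, up, right, down, right, right, right, up, up, right, right, up, right, right, up, right, down, right, down, left, left, left, down, left, left, down, right, right, right, up, right, down, right
Number of turns: 34

Solution:

┌─────┬───┬───────┬─────┐
│A ↓  │   │       │     │
│ ╷ ╷ │ ╷ └─╴ ┌─┐ │ ╶─┐ │
│ │↓│ │ │     │ │ │   │ │
├─┘ │ │ ├─────┤ ╵ │ ╷ │ │
│↓ ↲│ │ │     │   │ │ │ │
│ ╶─┤ ╵ │ ╷ ╶─┘ ╶─┴─┘ │ │
│↳ ↓│   │ │           │ │
│ ╷ └───┤ ├───┬───────┴─┤
│ │↳ → ↓│ │   │         │
├─┴───┐ │ ╵ ┌─┘ ┌─┬─────┤
│↓ ← ↰│↓│   │   │ │     │
│ ┌─┐ ╵ ├─╴ │ ╶─┤ ╵ ╷ ╶─┤
│↓│ │↑ ↲│   │   │   │   │
│ │ └─┬─┘ ╶─┼─╴ │ ┌─┴─┐ │
│↓│   │     │   │ │↱ ↓│ │
│ │ ╷ │ ┌───┘ ┌─┴─┘ ╷ ╵ │
│↓│ │ │ │     │↱ → ↑│↳ ↓│
│ │ └─┘ │ ┌───┘ ┌───┴─╴ │
│↓│     │ │↱ → ↑│↓ ← ← ↲│
│ ├───┬─┘ │ ┌───┘ ┌───┬─┤
│↓│↱ ↓│   │↑│↓ ← ↲│↱ ↓│ │
│ ╵ ╷ ╵ ╶─┘ │ ╶───┘ ╷ ╵ │
│↳ ↑│↳ → → ↑│↳ → → ↑│↳ B│
└───┴───────┴───────┴───┘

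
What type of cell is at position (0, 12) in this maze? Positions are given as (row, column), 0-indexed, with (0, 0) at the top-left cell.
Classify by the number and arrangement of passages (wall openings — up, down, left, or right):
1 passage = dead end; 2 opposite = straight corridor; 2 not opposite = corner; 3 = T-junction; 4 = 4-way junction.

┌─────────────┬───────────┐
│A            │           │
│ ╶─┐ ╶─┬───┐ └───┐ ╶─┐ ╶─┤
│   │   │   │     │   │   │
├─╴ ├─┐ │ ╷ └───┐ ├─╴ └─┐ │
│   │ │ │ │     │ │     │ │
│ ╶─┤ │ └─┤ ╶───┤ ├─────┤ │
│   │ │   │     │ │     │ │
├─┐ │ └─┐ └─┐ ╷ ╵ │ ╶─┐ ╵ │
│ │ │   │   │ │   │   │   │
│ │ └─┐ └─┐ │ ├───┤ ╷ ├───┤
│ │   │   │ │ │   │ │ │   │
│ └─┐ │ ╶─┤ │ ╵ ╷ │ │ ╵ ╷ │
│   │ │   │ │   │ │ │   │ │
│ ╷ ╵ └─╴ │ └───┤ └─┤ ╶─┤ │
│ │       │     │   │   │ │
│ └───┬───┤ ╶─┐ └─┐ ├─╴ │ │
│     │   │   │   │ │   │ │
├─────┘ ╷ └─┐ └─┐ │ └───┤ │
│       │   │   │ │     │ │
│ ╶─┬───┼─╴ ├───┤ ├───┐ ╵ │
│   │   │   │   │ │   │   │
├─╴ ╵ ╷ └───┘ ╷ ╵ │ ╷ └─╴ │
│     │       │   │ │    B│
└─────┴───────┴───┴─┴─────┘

Checking cell at (0, 12):
Number of passages: 1
Cell type: dead end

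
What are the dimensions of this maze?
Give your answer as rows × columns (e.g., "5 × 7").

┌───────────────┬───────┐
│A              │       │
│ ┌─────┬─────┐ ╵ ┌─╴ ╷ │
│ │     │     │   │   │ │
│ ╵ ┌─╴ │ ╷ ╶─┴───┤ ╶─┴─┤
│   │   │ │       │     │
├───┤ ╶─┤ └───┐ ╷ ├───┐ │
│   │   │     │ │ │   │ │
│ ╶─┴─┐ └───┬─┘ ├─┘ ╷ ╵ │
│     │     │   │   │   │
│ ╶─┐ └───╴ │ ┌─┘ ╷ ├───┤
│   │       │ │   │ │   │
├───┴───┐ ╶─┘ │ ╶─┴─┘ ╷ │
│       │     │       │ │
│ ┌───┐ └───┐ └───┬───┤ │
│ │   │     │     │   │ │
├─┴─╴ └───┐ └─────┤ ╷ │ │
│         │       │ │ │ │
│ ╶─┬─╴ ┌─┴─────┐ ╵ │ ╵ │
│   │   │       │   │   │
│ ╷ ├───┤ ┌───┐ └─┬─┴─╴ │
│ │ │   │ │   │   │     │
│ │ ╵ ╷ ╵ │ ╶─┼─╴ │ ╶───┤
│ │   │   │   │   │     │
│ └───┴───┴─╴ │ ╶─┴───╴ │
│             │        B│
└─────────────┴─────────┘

Counting the maze dimensions:
Rows (vertical): 13
Columns (horizontal): 12
Dimensions: 13 × 12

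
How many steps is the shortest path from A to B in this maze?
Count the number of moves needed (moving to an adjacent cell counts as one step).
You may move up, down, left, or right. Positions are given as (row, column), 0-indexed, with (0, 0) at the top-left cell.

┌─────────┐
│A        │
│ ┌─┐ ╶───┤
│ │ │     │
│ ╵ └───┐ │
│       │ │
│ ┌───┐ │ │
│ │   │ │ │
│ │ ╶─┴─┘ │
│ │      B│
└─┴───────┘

Using BFS to find shortest path:
Start: (0, 0), End: (4, 4)
Path found:
(0,0) → (0,1) → (0,2) → (1,2) → (1,3) → (1,4) → (2,4) → (3,4) → (4,4)
Number of steps: 8

Solution:

┌─────────┐
│A → ↓    │
│ ┌─┐ ╶───┤
│ │ │↳ → ↓│
│ ╵ └───┐ │
│       │↓│
│ ┌───┐ │ │
│ │   │ │↓│
│ │ ╶─┴─┘ │
│ │      B│
└─┴───────┘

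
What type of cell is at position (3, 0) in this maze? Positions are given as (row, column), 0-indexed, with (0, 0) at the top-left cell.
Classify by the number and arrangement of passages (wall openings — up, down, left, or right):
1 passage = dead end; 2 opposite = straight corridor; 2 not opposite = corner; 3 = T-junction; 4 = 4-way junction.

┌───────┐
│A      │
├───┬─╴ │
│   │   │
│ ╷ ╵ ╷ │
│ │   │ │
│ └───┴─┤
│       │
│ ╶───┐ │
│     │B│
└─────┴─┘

Checking cell at (3, 0):
Number of passages: 3
Cell type: T-junction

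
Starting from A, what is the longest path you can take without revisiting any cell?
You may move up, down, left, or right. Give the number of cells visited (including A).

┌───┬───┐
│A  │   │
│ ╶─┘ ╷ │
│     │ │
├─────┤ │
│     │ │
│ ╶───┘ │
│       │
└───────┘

Finding longest simple path using DFS:
Start: (0, 0)
Longest path visits 15 cells
Path: A → down → right → right → up → right → down → down → down → left → left → left → up → right → right

Solution:

┌───┬───┐
│A  │↱ ↓│
│ ╶─┘ ╷ │
│↳ → ↑│↓│
├─────┤ │
│↱ → B│↓│
│ ╶───┘ │
│↑ ← ← ↲│
└───────┘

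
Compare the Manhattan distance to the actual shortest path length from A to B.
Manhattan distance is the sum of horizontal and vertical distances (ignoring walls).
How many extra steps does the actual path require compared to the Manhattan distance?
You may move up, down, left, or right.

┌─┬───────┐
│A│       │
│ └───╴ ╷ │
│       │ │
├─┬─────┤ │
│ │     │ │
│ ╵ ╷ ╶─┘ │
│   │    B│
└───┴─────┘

Manhattan distance: |3 - 0| + |4 - 0| = 7
Actual path length: 9
Extra steps: 9 - 7 = 2

Solution:

┌─┬───────┐
│A│    ↱ ↓│
│ └───╴ ╷ │
│↳ → → ↑│↓│
├─┬─────┤ │
│ │     │↓│
│ ╵ ╷ ╶─┘ │
│   │    B│
└───┴─────┘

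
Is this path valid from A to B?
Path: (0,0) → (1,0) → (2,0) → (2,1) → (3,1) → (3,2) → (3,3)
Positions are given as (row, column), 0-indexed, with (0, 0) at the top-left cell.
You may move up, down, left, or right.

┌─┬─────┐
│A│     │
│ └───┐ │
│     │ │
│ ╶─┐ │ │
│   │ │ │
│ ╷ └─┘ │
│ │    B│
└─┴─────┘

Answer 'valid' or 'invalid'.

Checking path validity:
Result: All consecutive moves are passable.

valid

Correct solution:

┌─┬─────┐
│A│     │
│ └───┐ │
│↓    │ │
│ ╶─┐ │ │
│↳ ↓│ │ │
│ ╷ └─┘ │
│ │↳ → B│
└─┴─────┘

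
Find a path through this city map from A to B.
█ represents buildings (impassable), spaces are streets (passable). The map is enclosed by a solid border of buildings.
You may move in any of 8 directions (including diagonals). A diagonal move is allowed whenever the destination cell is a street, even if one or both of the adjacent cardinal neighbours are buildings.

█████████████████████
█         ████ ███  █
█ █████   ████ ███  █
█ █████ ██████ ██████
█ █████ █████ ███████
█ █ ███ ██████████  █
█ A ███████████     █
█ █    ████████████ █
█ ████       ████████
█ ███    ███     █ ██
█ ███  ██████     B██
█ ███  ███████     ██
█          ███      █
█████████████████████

Finding the shortest path from A to B:
Movement: 8-directional
Path length: 16 steps
Directions: right → down-right → right → right → down-right → right → right → right → right → right → down-right → right → right → right → down-right → right

Solution:

█████████████████████
█         ████ ███  █
█ █████   ████ ███  █
█ █████ ██████ ██████
█ █████ █████ ███████
█ █ ███ ██████████  █
█ A↘███████████     █
█ █ →→↘████████████ █
█ ████ →→→→→↘████████
█ ███    ███ →→→↘█ ██
█ ███  ██████    →B██
█ ███  ███████     ██
█          ███      █
█████████████████████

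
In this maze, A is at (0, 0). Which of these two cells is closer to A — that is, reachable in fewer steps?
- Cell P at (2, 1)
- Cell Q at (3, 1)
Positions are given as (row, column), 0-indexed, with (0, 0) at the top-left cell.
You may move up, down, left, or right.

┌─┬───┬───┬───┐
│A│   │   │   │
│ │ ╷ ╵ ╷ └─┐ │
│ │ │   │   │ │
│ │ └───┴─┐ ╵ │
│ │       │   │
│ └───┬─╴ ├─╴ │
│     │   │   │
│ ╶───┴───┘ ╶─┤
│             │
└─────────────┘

Shortest path A → P at (2, 1): 23 steps
Shortest path A → Q at (3, 1): 4 steps

Q is closer (4 steps vs 23 steps).

Path to P:

┌─┬───┬───┬───┐
│A│↓ ↰│↓ ↰│   │
│ │ ╷ ╵ ╷ └─┐ │
│↓│↓│↑ ↲│↑ ↰│ │
│ │ └───┴─┐ ╵ │
│↓│P      │↑ ↰│
│ └───┬─╴ ├─╴ │
│↓    │   │↱ ↑│
│ ╶───┴───┘ ╶─┤
│↳ → → → → ↑  │
└─────────────┘

Path to Q:

┌─┬───┬───┬───┐
│A│   │   │   │
│ │ ╷ ╵ ╷ └─┐ │
│↓│ │   │   │ │
│ │ └───┴─┐ ╵ │
│↓│       │   │
│ └───┬─╴ ├─╴ │
│↳ Q  │   │   │
│ ╶───┴───┘ ╶─┤
│             │
└─────────────┘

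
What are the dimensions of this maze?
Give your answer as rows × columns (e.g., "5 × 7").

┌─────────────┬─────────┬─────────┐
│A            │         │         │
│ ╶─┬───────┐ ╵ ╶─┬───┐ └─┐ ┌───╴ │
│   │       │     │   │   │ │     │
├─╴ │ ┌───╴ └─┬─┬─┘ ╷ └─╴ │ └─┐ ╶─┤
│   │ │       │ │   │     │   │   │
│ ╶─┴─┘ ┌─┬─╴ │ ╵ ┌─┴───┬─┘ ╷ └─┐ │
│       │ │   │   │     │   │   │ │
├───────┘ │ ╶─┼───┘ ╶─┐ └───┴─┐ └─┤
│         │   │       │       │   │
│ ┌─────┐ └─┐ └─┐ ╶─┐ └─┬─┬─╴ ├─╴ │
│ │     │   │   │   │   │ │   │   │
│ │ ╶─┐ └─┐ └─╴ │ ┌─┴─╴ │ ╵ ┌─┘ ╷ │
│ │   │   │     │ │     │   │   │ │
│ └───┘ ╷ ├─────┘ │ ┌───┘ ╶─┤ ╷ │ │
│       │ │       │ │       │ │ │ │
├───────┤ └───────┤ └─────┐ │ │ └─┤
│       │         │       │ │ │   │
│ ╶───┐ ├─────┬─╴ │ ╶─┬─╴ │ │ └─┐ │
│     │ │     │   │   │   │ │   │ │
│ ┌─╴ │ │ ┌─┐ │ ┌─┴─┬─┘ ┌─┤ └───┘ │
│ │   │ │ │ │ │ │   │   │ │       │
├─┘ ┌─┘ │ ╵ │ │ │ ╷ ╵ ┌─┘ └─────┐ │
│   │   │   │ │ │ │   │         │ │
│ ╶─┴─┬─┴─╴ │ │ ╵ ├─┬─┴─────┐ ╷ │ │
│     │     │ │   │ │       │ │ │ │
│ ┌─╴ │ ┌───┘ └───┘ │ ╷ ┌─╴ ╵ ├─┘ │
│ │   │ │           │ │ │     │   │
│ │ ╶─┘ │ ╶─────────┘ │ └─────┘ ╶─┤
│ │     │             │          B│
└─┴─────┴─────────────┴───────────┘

Counting the maze dimensions:
Rows (vertical): 15
Columns (horizontal): 17
Dimensions: 15 × 17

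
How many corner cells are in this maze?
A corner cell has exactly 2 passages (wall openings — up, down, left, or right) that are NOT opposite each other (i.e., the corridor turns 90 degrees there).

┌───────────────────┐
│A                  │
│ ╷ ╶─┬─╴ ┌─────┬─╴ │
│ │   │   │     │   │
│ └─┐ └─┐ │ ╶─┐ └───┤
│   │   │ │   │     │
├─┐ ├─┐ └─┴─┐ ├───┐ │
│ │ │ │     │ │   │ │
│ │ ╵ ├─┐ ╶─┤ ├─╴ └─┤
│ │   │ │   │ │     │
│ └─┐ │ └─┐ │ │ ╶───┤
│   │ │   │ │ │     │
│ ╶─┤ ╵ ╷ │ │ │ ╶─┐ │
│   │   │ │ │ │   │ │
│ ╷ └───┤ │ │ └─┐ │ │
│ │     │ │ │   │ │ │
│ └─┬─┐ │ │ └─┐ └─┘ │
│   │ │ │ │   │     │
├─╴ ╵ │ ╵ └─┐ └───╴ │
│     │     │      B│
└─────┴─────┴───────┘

Counting corner cells (2 non-opposite passages):
Total corners: 41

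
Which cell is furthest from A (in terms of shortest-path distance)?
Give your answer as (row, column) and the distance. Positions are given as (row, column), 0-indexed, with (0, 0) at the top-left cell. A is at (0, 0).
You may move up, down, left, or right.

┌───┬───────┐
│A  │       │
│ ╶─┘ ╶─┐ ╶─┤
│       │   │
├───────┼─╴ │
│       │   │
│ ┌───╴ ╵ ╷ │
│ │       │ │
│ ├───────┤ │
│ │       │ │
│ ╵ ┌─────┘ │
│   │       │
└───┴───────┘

Computing BFS distances from A to all cells:
Furthest cell: (4, 4)
Distance: 24 steps

Path from A to the furthest cell:

┌───┬───────┐
│A  │↱ → ↓  │
│ ╶─┘ ╶─┐ ╶─┤
│↳ → ↑  │↳ ↓│
├───────┼─╴ │
│↓ ← ← ↰│↓ ↲│
│ ┌───╴ ╵ ╷ │
│↓│    ↑ ↲│ │
│ ├───────┤ │
│↓│↱ → → B│ │
│ ╵ ┌─────┘ │
│↳ ↑│       │
└───┴───────┘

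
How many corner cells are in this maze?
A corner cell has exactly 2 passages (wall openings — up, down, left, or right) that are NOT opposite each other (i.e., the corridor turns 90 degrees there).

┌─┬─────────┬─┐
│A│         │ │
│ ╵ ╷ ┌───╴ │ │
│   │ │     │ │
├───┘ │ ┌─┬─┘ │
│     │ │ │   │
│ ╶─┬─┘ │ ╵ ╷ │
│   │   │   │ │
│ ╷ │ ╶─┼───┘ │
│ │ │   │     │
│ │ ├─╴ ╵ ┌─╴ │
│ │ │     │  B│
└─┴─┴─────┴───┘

Counting corner cells (2 non-opposite passages):
Total corners: 19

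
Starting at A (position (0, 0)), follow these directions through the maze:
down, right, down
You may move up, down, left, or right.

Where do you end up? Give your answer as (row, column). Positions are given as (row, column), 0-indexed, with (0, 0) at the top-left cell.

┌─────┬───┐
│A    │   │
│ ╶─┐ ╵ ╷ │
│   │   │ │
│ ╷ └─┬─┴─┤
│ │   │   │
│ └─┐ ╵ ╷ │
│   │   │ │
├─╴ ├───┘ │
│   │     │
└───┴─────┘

Following directions step by step:
Start: (0, 0)
  down: (0, 0) → (1, 0)
  right: (1, 0) → (1, 1)
  down: (1, 1) → (2, 1)
Final position: (2, 1)

Path taken:

┌─────┬───┐
│A    │   │
│ ╶─┐ ╵ ╷ │
│↳ ↓│   │ │
│ ╷ └─┬─┴─┤
│ │B  │   │
│ └─┐ ╵ ╷ │
│   │   │ │
├─╴ ├───┘ │
│   │     │
└───┴─────┘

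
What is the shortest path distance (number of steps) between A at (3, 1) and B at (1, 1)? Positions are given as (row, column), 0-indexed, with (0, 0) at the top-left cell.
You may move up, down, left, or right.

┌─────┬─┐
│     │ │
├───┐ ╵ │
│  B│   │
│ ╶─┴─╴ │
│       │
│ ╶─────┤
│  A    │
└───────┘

Finding path from (3, 1) to (1, 1):
Path: (3,1) → (3,0) → (2,0) → (1,0) → (1,1)
Distance: 4 steps

Solution:

┌─────┬─┐
│     │ │
├───┐ ╵ │
│↱ B│   │
│ ╶─┴─╴ │
│↑      │
│ ╶─────┤
│↑ A    │
└───────┘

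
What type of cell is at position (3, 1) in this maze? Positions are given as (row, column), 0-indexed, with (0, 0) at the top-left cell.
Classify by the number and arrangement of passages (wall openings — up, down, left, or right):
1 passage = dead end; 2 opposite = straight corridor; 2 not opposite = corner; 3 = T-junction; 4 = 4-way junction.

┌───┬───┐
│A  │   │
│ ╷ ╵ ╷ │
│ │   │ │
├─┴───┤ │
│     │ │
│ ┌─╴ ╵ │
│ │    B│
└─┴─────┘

Checking cell at (3, 1):
Number of passages: 1
Cell type: dead end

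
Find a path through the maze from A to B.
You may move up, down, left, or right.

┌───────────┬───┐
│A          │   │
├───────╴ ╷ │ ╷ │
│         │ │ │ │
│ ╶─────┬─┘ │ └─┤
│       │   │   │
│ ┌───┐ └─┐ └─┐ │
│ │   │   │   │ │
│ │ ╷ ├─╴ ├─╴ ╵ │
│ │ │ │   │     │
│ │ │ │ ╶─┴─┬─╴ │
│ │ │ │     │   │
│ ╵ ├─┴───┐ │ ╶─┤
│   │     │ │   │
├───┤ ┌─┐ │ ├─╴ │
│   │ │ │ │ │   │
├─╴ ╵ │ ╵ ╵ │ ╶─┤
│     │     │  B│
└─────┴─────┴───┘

Finding the shortest path through the maze:
Path length: 19 steps
Directions: right → right → right → right → right → down → down → down → right → down → right → down → left → down → right → down → left → down → right

Solution:

┌───────────┬───┐
│A → → → → ↓│   │
├───────╴ ╷ │ ╷ │
│         │↓│ │ │
│ ╶─────┬─┘ │ └─┤
│       │  ↓│   │
│ ┌───┐ └─┐ └─┐ │
│ │   │   │↳ ↓│ │
│ │ ╷ ├─╴ ├─╴ ╵ │
│ │ │ │   │  ↳ ↓│
│ │ │ │ ╶─┴─┬─╴ │
│ │ │ │     │↓ ↲│
│ ╵ ├─┴───┐ │ ╶─┤
│   │     │ │↳ ↓│
├───┤ ┌─┐ │ ├─╴ │
│   │ │ │ │ │↓ ↲│
├─╴ ╵ │ ╵ ╵ │ ╶─┤
│     │     │↳ B│
└─────┴─────┴───┘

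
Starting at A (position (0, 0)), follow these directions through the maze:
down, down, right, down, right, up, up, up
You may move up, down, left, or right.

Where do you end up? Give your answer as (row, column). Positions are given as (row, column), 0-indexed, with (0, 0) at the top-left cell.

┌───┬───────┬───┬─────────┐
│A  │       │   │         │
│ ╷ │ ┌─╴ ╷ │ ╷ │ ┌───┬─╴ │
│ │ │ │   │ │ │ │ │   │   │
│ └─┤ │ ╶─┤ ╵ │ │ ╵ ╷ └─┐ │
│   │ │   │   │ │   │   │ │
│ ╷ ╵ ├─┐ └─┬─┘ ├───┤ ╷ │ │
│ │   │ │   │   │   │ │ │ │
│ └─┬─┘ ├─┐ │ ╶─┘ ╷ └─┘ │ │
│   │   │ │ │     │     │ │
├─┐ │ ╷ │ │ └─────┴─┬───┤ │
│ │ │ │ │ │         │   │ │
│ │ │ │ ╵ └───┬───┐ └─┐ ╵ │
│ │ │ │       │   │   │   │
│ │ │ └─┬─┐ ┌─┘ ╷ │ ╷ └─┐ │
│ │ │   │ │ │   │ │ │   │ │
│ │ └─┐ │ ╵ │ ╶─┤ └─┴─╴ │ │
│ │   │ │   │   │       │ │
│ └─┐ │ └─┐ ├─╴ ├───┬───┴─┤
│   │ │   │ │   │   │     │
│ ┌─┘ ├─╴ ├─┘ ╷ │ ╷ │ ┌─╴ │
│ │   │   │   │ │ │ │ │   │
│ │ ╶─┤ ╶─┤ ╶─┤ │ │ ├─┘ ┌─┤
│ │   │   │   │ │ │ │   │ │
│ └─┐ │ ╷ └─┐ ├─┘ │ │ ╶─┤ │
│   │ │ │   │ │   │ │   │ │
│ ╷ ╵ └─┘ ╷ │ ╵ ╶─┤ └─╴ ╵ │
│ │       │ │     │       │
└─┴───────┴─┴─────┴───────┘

Following directions step by step:
Start: (0, 0)
  down: (0, 0) → (1, 0)
  down: (1, 0) → (2, 0)
  right: (2, 0) → (2, 1)
  down: (2, 1) → (3, 1)
  right: (3, 1) → (3, 2)
  up: (3, 2) → (2, 2)
  up: (2, 2) → (1, 2)
  up: (1, 2) → (0, 2)
Final position: (0, 2)

Path taken:

┌───┬───────┬───┬─────────┐
│A  │B      │   │         │
│ ╷ │ ┌─╴ ╷ │ ╷ │ ┌───┬─╴ │
│↓│ │↑│   │ │ │ │ │   │   │
│ └─┤ │ ╶─┤ ╵ │ │ ╵ ╷ └─┐ │
│↳ ↓│↑│   │   │ │   │   │ │
│ ╷ ╵ ├─┐ └─┬─┘ ├───┤ ╷ │ │
│ │↳ ↑│ │   │   │   │ │ │ │
│ └─┬─┘ ├─┐ │ ╶─┘ ╷ └─┘ │ │
│   │   │ │ │     │     │ │
├─┐ │ ╷ │ │ └─────┴─┬───┤ │
│ │ │ │ │ │         │   │ │
│ │ │ │ ╵ └───┬───┐ └─┐ ╵ │
│ │ │ │       │   │   │   │
│ │ │ └─┬─┐ ┌─┘ ╷ │ ╷ └─┐ │
│ │ │   │ │ │   │ │ │   │ │
│ │ └─┐ │ ╵ │ ╶─┤ └─┴─╴ │ │
│ │   │ │   │   │       │ │
│ └─┐ │ └─┐ ├─╴ ├───┬───┴─┤
│   │ │   │ │   │   │     │
│ ┌─┘ ├─╴ ├─┘ ╷ │ ╷ │ ┌─╴ │
│ │   │   │   │ │ │ │ │   │
│ │ ╶─┤ ╶─┤ ╶─┤ │ │ ├─┘ ┌─┤
│ │   │   │   │ │ │ │   │ │
│ └─┐ │ ╷ └─┐ ├─┘ │ │ ╶─┤ │
│   │ │ │   │ │   │ │   │ │
│ ╷ ╵ └─┘ ╷ │ ╵ ╶─┤ └─╴ ╵ │
│ │       │ │     │       │
└─┴───────┴─┴─────┴───────┘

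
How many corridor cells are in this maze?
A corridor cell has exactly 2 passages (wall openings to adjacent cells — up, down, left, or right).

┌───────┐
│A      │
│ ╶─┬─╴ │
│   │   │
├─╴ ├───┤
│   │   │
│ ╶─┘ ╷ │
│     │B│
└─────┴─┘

Counting cells with exactly 2 passages:
Total corridor cells: 14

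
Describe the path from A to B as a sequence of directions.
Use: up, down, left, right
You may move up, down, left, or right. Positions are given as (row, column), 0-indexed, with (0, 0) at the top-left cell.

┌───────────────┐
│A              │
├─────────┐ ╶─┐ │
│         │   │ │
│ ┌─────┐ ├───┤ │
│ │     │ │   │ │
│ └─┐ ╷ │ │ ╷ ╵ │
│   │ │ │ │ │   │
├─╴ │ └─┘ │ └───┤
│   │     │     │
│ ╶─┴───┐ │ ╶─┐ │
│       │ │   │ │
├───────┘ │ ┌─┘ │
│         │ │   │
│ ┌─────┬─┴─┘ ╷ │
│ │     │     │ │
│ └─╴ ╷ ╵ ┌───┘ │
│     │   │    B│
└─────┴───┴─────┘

Finding the path and converting it to directions:
Path through cells: (0,0) → (0,1) → (0,2) → (0,3) → (0,4) → (0,5) → (0,6) → (0,7) → (1,7) → (2,7) → (3,7) → (3,6) → (2,6) → (2,5) → (3,5) → (4,5) → (4,6) → (4,7) → (5,7) → (6,7) → (7,7) → (8,7)
Directions: right, right, right, right, right, right, right, down, down, down, left, up, left, down, down, right, right, down, down, down, down

Solution:

┌───────────────┐
│A → → → → → → ↓│
├─────────┐ ╶─┐ │
│         │   │↓│
│ ┌─────┐ ├───┤ │
│ │     │ │↓ ↰│↓│
│ └─┐ ╷ │ │ ╷ ╵ │
│   │ │ │ │↓│↑ ↲│
├─╴ │ └─┘ │ └───┤
│   │     │↳ → ↓│
│ ╶─┴───┐ │ ╶─┐ │
│       │ │   │↓│
├───────┘ │ ┌─┘ │
│         │ │  ↓│
│ ┌─────┬─┴─┘ ╷ │
│ │     │     │↓│
│ └─╴ ╷ ╵ ┌───┘ │
│     │   │    B│
└─────┴───┴─────┘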